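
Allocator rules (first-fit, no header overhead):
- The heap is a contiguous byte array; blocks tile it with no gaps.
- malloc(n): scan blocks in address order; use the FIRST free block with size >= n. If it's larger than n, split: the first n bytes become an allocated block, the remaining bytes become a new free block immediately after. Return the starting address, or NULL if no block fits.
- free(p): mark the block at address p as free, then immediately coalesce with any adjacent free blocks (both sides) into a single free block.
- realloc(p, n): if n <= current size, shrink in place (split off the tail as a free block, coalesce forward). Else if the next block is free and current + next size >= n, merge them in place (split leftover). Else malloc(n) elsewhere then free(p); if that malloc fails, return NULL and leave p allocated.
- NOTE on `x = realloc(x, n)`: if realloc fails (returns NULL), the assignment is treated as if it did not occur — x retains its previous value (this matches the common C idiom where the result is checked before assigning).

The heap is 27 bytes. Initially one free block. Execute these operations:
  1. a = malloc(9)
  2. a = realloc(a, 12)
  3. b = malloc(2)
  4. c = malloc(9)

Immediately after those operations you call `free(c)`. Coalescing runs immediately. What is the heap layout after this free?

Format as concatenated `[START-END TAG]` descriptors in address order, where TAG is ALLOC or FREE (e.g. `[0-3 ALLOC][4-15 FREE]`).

Answer: [0-11 ALLOC][12-13 ALLOC][14-26 FREE]

Derivation:
Op 1: a = malloc(9) -> a = 0; heap: [0-8 ALLOC][9-26 FREE]
Op 2: a = realloc(a, 12) -> a = 0; heap: [0-11 ALLOC][12-26 FREE]
Op 3: b = malloc(2) -> b = 12; heap: [0-11 ALLOC][12-13 ALLOC][14-26 FREE]
Op 4: c = malloc(9) -> c = 14; heap: [0-11 ALLOC][12-13 ALLOC][14-22 ALLOC][23-26 FREE]
free(c): c = 14 -> block [14-22 ALLOC]; mark free, coalesce with adjacent free neighbors -> [0-11 ALLOC][12-13 ALLOC][14-26 FREE]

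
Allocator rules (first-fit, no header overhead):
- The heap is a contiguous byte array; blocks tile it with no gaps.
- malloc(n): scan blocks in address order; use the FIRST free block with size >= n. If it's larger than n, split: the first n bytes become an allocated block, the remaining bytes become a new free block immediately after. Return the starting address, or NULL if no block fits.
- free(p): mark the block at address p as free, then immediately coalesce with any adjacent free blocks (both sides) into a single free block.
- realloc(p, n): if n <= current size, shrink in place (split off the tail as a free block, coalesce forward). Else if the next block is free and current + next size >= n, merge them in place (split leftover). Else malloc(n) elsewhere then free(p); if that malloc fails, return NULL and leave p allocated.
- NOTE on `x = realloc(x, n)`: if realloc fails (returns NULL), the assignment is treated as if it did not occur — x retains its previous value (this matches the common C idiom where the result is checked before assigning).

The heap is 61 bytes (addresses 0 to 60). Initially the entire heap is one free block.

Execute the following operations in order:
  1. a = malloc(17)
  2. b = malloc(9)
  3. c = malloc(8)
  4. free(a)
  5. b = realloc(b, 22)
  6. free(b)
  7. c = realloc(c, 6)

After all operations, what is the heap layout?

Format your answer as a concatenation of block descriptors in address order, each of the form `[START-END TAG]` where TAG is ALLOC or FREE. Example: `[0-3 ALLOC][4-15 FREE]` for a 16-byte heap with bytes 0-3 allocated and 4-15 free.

Op 1: a = malloc(17) -> a = 0; heap: [0-16 ALLOC][17-60 FREE]
Op 2: b = malloc(9) -> b = 17; heap: [0-16 ALLOC][17-25 ALLOC][26-60 FREE]
Op 3: c = malloc(8) -> c = 26; heap: [0-16 ALLOC][17-25 ALLOC][26-33 ALLOC][34-60 FREE]
Op 4: free(a) -> (freed a); heap: [0-16 FREE][17-25 ALLOC][26-33 ALLOC][34-60 FREE]
Op 5: b = realloc(b, 22) -> b = 34; heap: [0-25 FREE][26-33 ALLOC][34-55 ALLOC][56-60 FREE]
Op 6: free(b) -> (freed b); heap: [0-25 FREE][26-33 ALLOC][34-60 FREE]
Op 7: c = realloc(c, 6) -> c = 26; heap: [0-25 FREE][26-31 ALLOC][32-60 FREE]

Answer: [0-25 FREE][26-31 ALLOC][32-60 FREE]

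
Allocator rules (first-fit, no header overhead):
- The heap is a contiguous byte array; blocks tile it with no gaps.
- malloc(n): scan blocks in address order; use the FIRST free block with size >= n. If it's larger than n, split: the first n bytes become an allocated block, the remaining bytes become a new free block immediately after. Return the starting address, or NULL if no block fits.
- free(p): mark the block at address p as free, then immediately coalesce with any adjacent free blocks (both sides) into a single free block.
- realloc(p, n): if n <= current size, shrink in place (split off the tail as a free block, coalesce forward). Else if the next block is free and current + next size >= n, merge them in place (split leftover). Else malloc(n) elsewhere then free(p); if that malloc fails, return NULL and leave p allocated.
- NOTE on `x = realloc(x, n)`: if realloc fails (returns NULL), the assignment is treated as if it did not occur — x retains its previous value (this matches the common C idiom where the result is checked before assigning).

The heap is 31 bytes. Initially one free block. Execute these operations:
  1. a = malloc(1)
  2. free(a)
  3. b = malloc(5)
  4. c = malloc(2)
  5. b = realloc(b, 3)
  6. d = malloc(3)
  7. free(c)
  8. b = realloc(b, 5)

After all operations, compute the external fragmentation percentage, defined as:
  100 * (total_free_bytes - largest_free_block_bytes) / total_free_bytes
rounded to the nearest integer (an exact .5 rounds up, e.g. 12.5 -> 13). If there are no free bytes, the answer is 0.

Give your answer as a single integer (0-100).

Op 1: a = malloc(1) -> a = 0; heap: [0-0 ALLOC][1-30 FREE]
Op 2: free(a) -> (freed a); heap: [0-30 FREE]
Op 3: b = malloc(5) -> b = 0; heap: [0-4 ALLOC][5-30 FREE]
Op 4: c = malloc(2) -> c = 5; heap: [0-4 ALLOC][5-6 ALLOC][7-30 FREE]
Op 5: b = realloc(b, 3) -> b = 0; heap: [0-2 ALLOC][3-4 FREE][5-6 ALLOC][7-30 FREE]
Op 6: d = malloc(3) -> d = 7; heap: [0-2 ALLOC][3-4 FREE][5-6 ALLOC][7-9 ALLOC][10-30 FREE]
Op 7: free(c) -> (freed c); heap: [0-2 ALLOC][3-6 FREE][7-9 ALLOC][10-30 FREE]
Op 8: b = realloc(b, 5) -> b = 0; heap: [0-4 ALLOC][5-6 FREE][7-9 ALLOC][10-30 FREE]
Free blocks: [2 21] total_free=23 largest=21 -> 100*(23-21)/23 = 200/23 ≈ 8.696 -> rounds to 9

Answer: 9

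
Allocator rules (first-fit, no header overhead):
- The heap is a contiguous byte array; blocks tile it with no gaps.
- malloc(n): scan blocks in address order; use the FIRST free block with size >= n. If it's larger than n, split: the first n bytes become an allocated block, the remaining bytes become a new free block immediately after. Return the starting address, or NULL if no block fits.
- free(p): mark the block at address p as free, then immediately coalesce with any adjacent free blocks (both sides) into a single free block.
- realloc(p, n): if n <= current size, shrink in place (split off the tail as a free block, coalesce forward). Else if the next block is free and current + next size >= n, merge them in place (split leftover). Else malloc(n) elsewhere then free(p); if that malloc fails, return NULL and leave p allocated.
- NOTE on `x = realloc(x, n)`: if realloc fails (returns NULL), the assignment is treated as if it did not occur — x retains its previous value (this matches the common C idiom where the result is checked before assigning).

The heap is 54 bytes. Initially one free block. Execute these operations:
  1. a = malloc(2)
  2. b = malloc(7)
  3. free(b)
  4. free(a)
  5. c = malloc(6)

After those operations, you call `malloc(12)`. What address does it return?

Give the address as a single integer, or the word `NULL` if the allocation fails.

Answer: 6

Derivation:
Op 1: a = malloc(2) -> a = 0; heap: [0-1 ALLOC][2-53 FREE]
Op 2: b = malloc(7) -> b = 2; heap: [0-1 ALLOC][2-8 ALLOC][9-53 FREE]
Op 3: free(b) -> (freed b); heap: [0-1 ALLOC][2-53 FREE]
Op 4: free(a) -> (freed a); heap: [0-53 FREE]
Op 5: c = malloc(6) -> c = 0; heap: [0-5 ALLOC][6-53 FREE]
malloc(12): first-fit scan over [0-5 ALLOC][6-53 FREE] -> 6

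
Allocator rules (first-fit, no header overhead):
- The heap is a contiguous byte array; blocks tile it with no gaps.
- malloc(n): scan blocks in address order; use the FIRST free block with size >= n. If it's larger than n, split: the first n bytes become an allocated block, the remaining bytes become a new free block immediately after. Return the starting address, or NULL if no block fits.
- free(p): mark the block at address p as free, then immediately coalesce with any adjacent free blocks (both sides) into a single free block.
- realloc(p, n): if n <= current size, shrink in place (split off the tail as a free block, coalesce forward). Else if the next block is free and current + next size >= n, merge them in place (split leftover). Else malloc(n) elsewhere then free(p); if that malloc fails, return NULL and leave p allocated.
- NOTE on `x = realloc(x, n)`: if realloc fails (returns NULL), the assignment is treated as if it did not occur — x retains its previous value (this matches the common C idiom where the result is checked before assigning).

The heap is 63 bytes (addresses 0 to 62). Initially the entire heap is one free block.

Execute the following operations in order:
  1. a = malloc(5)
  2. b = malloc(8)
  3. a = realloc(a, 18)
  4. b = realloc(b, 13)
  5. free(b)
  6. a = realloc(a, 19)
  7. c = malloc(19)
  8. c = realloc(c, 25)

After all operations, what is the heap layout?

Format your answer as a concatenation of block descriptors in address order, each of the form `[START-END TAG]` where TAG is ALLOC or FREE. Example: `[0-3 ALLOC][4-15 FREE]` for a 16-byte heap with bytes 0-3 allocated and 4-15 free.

Answer: [0-12 FREE][13-31 ALLOC][32-56 ALLOC][57-62 FREE]

Derivation:
Op 1: a = malloc(5) -> a = 0; heap: [0-4 ALLOC][5-62 FREE]
Op 2: b = malloc(8) -> b = 5; heap: [0-4 ALLOC][5-12 ALLOC][13-62 FREE]
Op 3: a = realloc(a, 18) -> a = 13; heap: [0-4 FREE][5-12 ALLOC][13-30 ALLOC][31-62 FREE]
Op 4: b = realloc(b, 13) -> b = 31; heap: [0-12 FREE][13-30 ALLOC][31-43 ALLOC][44-62 FREE]
Op 5: free(b) -> (freed b); heap: [0-12 FREE][13-30 ALLOC][31-62 FREE]
Op 6: a = realloc(a, 19) -> a = 13; heap: [0-12 FREE][13-31 ALLOC][32-62 FREE]
Op 7: c = malloc(19) -> c = 32; heap: [0-12 FREE][13-31 ALLOC][32-50 ALLOC][51-62 FREE]
Op 8: c = realloc(c, 25) -> c = 32; heap: [0-12 FREE][13-31 ALLOC][32-56 ALLOC][57-62 FREE]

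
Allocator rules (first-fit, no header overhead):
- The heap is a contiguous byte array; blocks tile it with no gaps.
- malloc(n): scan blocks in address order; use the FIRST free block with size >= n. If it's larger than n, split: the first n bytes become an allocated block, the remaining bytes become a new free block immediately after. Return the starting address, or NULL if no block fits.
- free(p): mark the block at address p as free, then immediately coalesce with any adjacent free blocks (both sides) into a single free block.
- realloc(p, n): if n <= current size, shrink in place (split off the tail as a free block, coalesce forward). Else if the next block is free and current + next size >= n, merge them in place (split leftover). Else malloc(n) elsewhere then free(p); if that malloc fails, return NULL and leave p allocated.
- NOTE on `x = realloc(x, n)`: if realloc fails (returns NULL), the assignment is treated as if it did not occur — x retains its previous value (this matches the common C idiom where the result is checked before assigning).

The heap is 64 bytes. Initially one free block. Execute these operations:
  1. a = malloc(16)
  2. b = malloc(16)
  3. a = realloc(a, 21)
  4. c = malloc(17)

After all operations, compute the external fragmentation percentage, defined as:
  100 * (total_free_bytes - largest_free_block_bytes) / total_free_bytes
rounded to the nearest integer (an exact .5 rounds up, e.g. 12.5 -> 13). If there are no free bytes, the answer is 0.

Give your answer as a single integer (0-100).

Answer: 41

Derivation:
Op 1: a = malloc(16) -> a = 0; heap: [0-15 ALLOC][16-63 FREE]
Op 2: b = malloc(16) -> b = 16; heap: [0-15 ALLOC][16-31 ALLOC][32-63 FREE]
Op 3: a = realloc(a, 21) -> a = 32; heap: [0-15 FREE][16-31 ALLOC][32-52 ALLOC][53-63 FREE]
Op 4: c = malloc(17) -> c = NULL; heap: [0-15 FREE][16-31 ALLOC][32-52 ALLOC][53-63 FREE]
Free blocks: [16 11] total_free=27 largest=16 -> 100*(27-16)/27 = 1100/27 ≈ 40.741 -> rounds to 41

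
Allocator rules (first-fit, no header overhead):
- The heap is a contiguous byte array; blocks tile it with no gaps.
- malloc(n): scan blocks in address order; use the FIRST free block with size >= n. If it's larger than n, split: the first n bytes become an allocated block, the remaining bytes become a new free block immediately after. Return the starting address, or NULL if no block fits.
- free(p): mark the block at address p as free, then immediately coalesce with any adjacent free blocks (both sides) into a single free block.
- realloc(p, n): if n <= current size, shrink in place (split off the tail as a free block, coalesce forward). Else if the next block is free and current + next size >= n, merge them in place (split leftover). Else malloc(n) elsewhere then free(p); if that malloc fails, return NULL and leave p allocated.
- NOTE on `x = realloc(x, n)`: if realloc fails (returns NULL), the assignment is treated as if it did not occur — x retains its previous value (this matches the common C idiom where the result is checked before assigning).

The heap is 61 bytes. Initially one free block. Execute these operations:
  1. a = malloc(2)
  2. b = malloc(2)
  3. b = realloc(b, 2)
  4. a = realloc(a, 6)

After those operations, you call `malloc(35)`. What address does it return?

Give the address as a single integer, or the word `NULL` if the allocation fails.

Answer: 10

Derivation:
Op 1: a = malloc(2) -> a = 0; heap: [0-1 ALLOC][2-60 FREE]
Op 2: b = malloc(2) -> b = 2; heap: [0-1 ALLOC][2-3 ALLOC][4-60 FREE]
Op 3: b = realloc(b, 2) -> b = 2; heap: [0-1 ALLOC][2-3 ALLOC][4-60 FREE]
Op 4: a = realloc(a, 6) -> a = 4; heap: [0-1 FREE][2-3 ALLOC][4-9 ALLOC][10-60 FREE]
malloc(35): first-fit scan over [0-1 FREE][2-3 ALLOC][4-9 ALLOC][10-60 FREE] -> 10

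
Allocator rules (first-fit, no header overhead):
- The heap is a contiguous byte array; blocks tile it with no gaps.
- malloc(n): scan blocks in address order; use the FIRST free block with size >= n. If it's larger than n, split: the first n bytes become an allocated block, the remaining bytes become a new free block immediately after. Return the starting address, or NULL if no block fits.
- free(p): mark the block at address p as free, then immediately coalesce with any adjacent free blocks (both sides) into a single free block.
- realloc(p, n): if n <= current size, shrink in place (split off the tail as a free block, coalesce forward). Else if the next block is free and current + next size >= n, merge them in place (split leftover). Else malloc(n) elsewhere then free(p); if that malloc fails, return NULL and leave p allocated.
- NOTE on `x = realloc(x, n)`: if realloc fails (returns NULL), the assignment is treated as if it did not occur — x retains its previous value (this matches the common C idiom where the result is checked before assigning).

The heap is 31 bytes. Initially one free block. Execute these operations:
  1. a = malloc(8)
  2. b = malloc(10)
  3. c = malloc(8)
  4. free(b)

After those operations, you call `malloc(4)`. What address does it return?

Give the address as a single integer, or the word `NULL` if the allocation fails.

Op 1: a = malloc(8) -> a = 0; heap: [0-7 ALLOC][8-30 FREE]
Op 2: b = malloc(10) -> b = 8; heap: [0-7 ALLOC][8-17 ALLOC][18-30 FREE]
Op 3: c = malloc(8) -> c = 18; heap: [0-7 ALLOC][8-17 ALLOC][18-25 ALLOC][26-30 FREE]
Op 4: free(b) -> (freed b); heap: [0-7 ALLOC][8-17 FREE][18-25 ALLOC][26-30 FREE]
malloc(4): first-fit scan over [0-7 ALLOC][8-17 FREE][18-25 ALLOC][26-30 FREE] -> 8

Answer: 8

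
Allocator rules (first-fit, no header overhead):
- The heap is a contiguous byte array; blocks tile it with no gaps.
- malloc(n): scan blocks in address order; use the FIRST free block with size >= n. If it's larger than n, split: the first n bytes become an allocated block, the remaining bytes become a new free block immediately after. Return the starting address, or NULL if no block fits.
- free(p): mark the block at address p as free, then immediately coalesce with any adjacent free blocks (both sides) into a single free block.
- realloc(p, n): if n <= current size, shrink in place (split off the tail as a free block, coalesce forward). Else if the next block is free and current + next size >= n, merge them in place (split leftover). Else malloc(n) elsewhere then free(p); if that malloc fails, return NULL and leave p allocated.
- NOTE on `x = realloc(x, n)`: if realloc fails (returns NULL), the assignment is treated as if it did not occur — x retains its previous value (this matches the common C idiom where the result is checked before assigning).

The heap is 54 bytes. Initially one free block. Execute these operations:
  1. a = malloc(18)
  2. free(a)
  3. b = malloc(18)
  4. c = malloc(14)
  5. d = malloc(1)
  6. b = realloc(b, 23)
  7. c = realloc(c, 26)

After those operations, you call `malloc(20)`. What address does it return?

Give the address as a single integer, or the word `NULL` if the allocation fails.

Answer: 33

Derivation:
Op 1: a = malloc(18) -> a = 0; heap: [0-17 ALLOC][18-53 FREE]
Op 2: free(a) -> (freed a); heap: [0-53 FREE]
Op 3: b = malloc(18) -> b = 0; heap: [0-17 ALLOC][18-53 FREE]
Op 4: c = malloc(14) -> c = 18; heap: [0-17 ALLOC][18-31 ALLOC][32-53 FREE]
Op 5: d = malloc(1) -> d = 32; heap: [0-17 ALLOC][18-31 ALLOC][32-32 ALLOC][33-53 FREE]
Op 6: b = realloc(b, 23) -> NULL (b unchanged); heap: [0-17 ALLOC][18-31 ALLOC][32-32 ALLOC][33-53 FREE]
Op 7: c = realloc(c, 26) -> NULL (c unchanged); heap: [0-17 ALLOC][18-31 ALLOC][32-32 ALLOC][33-53 FREE]
malloc(20): first-fit scan over [0-17 ALLOC][18-31 ALLOC][32-32 ALLOC][33-53 FREE] -> 33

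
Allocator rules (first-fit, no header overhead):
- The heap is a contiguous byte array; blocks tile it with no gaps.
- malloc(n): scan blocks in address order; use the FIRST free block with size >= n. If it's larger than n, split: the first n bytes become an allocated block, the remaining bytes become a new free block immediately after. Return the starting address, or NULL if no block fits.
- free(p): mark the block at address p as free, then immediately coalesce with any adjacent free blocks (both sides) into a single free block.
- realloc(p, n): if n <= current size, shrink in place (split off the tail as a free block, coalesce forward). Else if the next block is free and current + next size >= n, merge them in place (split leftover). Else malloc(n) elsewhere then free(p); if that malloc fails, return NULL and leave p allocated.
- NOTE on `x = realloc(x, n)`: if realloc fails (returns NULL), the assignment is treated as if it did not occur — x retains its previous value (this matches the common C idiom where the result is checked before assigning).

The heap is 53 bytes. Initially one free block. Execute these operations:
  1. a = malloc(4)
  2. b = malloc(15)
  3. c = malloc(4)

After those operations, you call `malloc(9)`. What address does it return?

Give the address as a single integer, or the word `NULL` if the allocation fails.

Op 1: a = malloc(4) -> a = 0; heap: [0-3 ALLOC][4-52 FREE]
Op 2: b = malloc(15) -> b = 4; heap: [0-3 ALLOC][4-18 ALLOC][19-52 FREE]
Op 3: c = malloc(4) -> c = 19; heap: [0-3 ALLOC][4-18 ALLOC][19-22 ALLOC][23-52 FREE]
malloc(9): first-fit scan over [0-3 ALLOC][4-18 ALLOC][19-22 ALLOC][23-52 FREE] -> 23

Answer: 23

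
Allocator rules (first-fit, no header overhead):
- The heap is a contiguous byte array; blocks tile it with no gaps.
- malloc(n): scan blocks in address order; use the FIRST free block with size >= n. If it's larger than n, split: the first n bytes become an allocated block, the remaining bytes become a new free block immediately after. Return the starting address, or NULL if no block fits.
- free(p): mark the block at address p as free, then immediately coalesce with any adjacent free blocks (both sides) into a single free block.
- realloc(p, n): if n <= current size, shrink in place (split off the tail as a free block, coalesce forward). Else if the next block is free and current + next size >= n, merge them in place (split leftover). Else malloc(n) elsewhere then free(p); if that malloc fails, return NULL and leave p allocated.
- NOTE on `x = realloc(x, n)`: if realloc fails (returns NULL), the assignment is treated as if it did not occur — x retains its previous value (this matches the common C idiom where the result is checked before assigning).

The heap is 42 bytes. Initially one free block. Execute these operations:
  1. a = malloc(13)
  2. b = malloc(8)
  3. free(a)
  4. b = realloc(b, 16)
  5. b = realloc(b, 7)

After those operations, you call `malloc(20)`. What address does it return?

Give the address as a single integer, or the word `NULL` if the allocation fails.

Op 1: a = malloc(13) -> a = 0; heap: [0-12 ALLOC][13-41 FREE]
Op 2: b = malloc(8) -> b = 13; heap: [0-12 ALLOC][13-20 ALLOC][21-41 FREE]
Op 3: free(a) -> (freed a); heap: [0-12 FREE][13-20 ALLOC][21-41 FREE]
Op 4: b = realloc(b, 16) -> b = 13; heap: [0-12 FREE][13-28 ALLOC][29-41 FREE]
Op 5: b = realloc(b, 7) -> b = 13; heap: [0-12 FREE][13-19 ALLOC][20-41 FREE]
malloc(20): first-fit scan over [0-12 FREE][13-19 ALLOC][20-41 FREE] -> 20

Answer: 20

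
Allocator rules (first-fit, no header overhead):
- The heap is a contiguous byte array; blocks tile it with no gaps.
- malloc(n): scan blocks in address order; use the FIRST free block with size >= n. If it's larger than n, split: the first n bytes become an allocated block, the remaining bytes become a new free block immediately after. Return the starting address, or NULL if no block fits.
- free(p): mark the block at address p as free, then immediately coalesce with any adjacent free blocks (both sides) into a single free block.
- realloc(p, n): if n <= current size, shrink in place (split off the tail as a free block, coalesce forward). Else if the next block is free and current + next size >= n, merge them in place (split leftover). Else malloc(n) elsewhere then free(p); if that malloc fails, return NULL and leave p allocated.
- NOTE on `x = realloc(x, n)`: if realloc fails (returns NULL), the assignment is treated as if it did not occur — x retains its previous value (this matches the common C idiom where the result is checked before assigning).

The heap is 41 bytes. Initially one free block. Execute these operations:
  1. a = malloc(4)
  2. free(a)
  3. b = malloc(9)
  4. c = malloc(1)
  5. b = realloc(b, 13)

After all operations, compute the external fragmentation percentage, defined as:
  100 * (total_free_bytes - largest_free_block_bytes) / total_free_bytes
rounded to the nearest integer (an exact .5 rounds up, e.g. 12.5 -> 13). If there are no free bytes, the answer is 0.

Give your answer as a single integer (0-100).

Answer: 33

Derivation:
Op 1: a = malloc(4) -> a = 0; heap: [0-3 ALLOC][4-40 FREE]
Op 2: free(a) -> (freed a); heap: [0-40 FREE]
Op 3: b = malloc(9) -> b = 0; heap: [0-8 ALLOC][9-40 FREE]
Op 4: c = malloc(1) -> c = 9; heap: [0-8 ALLOC][9-9 ALLOC][10-40 FREE]
Op 5: b = realloc(b, 13) -> b = 10; heap: [0-8 FREE][9-9 ALLOC][10-22 ALLOC][23-40 FREE]
Free blocks: [9 18] total_free=27 largest=18 -> 100*(27-18)/27 = 900/27 ≈ 33.333 -> rounds to 33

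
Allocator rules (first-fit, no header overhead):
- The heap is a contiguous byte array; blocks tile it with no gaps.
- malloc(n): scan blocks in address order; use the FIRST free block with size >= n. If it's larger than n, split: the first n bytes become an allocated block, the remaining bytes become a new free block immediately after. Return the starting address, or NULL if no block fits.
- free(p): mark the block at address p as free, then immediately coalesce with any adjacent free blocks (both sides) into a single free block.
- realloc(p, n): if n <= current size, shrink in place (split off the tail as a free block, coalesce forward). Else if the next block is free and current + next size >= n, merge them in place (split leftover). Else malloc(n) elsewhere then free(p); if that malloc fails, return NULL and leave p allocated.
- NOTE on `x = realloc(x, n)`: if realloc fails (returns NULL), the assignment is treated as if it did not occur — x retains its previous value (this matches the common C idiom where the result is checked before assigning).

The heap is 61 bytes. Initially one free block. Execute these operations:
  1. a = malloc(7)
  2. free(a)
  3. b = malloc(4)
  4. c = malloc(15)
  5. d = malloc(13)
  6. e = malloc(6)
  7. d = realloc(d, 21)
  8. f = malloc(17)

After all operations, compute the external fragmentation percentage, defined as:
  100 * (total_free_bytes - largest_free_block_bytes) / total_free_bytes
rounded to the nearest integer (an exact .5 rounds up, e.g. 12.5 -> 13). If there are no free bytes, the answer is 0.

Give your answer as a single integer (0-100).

Op 1: a = malloc(7) -> a = 0; heap: [0-6 ALLOC][7-60 FREE]
Op 2: free(a) -> (freed a); heap: [0-60 FREE]
Op 3: b = malloc(4) -> b = 0; heap: [0-3 ALLOC][4-60 FREE]
Op 4: c = malloc(15) -> c = 4; heap: [0-3 ALLOC][4-18 ALLOC][19-60 FREE]
Op 5: d = malloc(13) -> d = 19; heap: [0-3 ALLOC][4-18 ALLOC][19-31 ALLOC][32-60 FREE]
Op 6: e = malloc(6) -> e = 32; heap: [0-3 ALLOC][4-18 ALLOC][19-31 ALLOC][32-37 ALLOC][38-60 FREE]
Op 7: d = realloc(d, 21) -> d = 38; heap: [0-3 ALLOC][4-18 ALLOC][19-31 FREE][32-37 ALLOC][38-58 ALLOC][59-60 FREE]
Op 8: f = malloc(17) -> f = NULL; heap: [0-3 ALLOC][4-18 ALLOC][19-31 FREE][32-37 ALLOC][38-58 ALLOC][59-60 FREE]
Free blocks: [13 2] total_free=15 largest=13 -> 100*(15-13)/15 = 200/15 ≈ 13.333 -> rounds to 13

Answer: 13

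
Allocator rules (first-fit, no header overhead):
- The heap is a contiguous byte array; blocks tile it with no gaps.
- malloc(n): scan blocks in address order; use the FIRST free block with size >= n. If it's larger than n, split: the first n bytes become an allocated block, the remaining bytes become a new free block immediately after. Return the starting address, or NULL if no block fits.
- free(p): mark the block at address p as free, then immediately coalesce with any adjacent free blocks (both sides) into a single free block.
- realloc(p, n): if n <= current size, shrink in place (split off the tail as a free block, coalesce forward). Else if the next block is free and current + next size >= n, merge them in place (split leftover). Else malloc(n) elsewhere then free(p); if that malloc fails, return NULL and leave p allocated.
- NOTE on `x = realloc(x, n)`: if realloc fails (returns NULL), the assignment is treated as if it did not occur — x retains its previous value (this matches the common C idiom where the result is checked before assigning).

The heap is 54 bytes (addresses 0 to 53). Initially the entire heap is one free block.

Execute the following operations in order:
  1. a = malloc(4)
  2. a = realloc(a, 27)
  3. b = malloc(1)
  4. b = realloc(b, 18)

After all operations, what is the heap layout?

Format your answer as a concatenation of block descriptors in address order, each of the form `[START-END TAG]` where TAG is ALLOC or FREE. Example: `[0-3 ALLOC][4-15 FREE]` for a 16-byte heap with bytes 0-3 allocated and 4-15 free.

Op 1: a = malloc(4) -> a = 0; heap: [0-3 ALLOC][4-53 FREE]
Op 2: a = realloc(a, 27) -> a = 0; heap: [0-26 ALLOC][27-53 FREE]
Op 3: b = malloc(1) -> b = 27; heap: [0-26 ALLOC][27-27 ALLOC][28-53 FREE]
Op 4: b = realloc(b, 18) -> b = 27; heap: [0-26 ALLOC][27-44 ALLOC][45-53 FREE]

Answer: [0-26 ALLOC][27-44 ALLOC][45-53 FREE]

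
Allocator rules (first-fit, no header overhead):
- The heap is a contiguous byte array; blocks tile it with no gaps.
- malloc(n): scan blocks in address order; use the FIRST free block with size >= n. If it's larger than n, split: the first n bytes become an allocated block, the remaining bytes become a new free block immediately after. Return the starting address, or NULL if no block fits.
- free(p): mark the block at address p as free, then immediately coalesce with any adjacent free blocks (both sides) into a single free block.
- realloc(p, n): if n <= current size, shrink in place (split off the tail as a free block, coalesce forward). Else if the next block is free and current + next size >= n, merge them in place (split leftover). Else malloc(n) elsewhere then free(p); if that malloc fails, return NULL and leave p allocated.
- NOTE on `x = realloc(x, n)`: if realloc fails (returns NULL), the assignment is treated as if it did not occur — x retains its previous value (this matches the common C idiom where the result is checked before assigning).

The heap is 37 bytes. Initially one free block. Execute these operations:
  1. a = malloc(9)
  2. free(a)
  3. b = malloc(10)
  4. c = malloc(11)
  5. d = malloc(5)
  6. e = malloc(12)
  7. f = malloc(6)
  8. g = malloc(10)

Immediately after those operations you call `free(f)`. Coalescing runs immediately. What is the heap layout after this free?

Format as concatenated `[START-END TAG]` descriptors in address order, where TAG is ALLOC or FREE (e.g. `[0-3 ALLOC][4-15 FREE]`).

Answer: [0-9 ALLOC][10-20 ALLOC][21-25 ALLOC][26-36 FREE]

Derivation:
Op 1: a = malloc(9) -> a = 0; heap: [0-8 ALLOC][9-36 FREE]
Op 2: free(a) -> (freed a); heap: [0-36 FREE]
Op 3: b = malloc(10) -> b = 0; heap: [0-9 ALLOC][10-36 FREE]
Op 4: c = malloc(11) -> c = 10; heap: [0-9 ALLOC][10-20 ALLOC][21-36 FREE]
Op 5: d = malloc(5) -> d = 21; heap: [0-9 ALLOC][10-20 ALLOC][21-25 ALLOC][26-36 FREE]
Op 6: e = malloc(12) -> e = NULL; heap: [0-9 ALLOC][10-20 ALLOC][21-25 ALLOC][26-36 FREE]
Op 7: f = malloc(6) -> f = 26; heap: [0-9 ALLOC][10-20 ALLOC][21-25 ALLOC][26-31 ALLOC][32-36 FREE]
Op 8: g = malloc(10) -> g = NULL; heap: [0-9 ALLOC][10-20 ALLOC][21-25 ALLOC][26-31 ALLOC][32-36 FREE]
free(f): f = 26 -> block [26-31 ALLOC]; mark free, coalesce with adjacent free neighbors -> [0-9 ALLOC][10-20 ALLOC][21-25 ALLOC][26-36 FREE]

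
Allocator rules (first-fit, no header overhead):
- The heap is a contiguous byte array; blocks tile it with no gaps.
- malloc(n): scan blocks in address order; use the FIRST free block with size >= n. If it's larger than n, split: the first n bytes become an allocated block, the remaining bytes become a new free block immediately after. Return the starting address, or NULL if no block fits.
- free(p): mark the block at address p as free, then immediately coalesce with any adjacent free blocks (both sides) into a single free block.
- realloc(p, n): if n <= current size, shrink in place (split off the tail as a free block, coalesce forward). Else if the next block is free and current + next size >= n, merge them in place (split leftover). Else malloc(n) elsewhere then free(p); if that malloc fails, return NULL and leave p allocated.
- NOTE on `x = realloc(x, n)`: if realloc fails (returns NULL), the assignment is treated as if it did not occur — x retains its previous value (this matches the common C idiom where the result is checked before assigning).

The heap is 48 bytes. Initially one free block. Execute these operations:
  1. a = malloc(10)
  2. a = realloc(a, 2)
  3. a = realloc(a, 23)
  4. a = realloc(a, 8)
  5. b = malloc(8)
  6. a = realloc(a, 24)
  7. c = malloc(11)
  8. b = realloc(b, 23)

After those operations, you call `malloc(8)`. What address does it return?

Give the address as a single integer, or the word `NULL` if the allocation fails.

Answer: 0

Derivation:
Op 1: a = malloc(10) -> a = 0; heap: [0-9 ALLOC][10-47 FREE]
Op 2: a = realloc(a, 2) -> a = 0; heap: [0-1 ALLOC][2-47 FREE]
Op 3: a = realloc(a, 23) -> a = 0; heap: [0-22 ALLOC][23-47 FREE]
Op 4: a = realloc(a, 8) -> a = 0; heap: [0-7 ALLOC][8-47 FREE]
Op 5: b = malloc(8) -> b = 8; heap: [0-7 ALLOC][8-15 ALLOC][16-47 FREE]
Op 6: a = realloc(a, 24) -> a = 16; heap: [0-7 FREE][8-15 ALLOC][16-39 ALLOC][40-47 FREE]
Op 7: c = malloc(11) -> c = NULL; heap: [0-7 FREE][8-15 ALLOC][16-39 ALLOC][40-47 FREE]
Op 8: b = realloc(b, 23) -> NULL (b unchanged); heap: [0-7 FREE][8-15 ALLOC][16-39 ALLOC][40-47 FREE]
malloc(8): first-fit scan over [0-7 FREE][8-15 ALLOC][16-39 ALLOC][40-47 FREE] -> 0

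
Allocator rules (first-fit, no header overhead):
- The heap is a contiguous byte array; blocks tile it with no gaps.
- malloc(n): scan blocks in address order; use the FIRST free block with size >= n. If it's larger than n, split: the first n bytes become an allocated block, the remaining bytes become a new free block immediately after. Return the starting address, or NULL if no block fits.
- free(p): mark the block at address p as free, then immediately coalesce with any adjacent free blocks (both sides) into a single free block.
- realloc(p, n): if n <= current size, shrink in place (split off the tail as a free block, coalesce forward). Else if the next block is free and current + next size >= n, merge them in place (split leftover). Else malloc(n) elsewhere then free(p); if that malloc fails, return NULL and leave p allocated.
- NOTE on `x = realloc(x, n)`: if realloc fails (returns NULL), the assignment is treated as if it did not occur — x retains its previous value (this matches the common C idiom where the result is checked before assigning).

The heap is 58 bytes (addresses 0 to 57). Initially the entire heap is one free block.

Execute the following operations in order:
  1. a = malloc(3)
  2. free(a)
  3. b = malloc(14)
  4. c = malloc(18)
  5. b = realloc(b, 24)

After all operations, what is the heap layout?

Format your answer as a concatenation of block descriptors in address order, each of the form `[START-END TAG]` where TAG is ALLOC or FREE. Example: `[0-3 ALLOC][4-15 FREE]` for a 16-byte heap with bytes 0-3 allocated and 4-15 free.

Op 1: a = malloc(3) -> a = 0; heap: [0-2 ALLOC][3-57 FREE]
Op 2: free(a) -> (freed a); heap: [0-57 FREE]
Op 3: b = malloc(14) -> b = 0; heap: [0-13 ALLOC][14-57 FREE]
Op 4: c = malloc(18) -> c = 14; heap: [0-13 ALLOC][14-31 ALLOC][32-57 FREE]
Op 5: b = realloc(b, 24) -> b = 32; heap: [0-13 FREE][14-31 ALLOC][32-55 ALLOC][56-57 FREE]

Answer: [0-13 FREE][14-31 ALLOC][32-55 ALLOC][56-57 FREE]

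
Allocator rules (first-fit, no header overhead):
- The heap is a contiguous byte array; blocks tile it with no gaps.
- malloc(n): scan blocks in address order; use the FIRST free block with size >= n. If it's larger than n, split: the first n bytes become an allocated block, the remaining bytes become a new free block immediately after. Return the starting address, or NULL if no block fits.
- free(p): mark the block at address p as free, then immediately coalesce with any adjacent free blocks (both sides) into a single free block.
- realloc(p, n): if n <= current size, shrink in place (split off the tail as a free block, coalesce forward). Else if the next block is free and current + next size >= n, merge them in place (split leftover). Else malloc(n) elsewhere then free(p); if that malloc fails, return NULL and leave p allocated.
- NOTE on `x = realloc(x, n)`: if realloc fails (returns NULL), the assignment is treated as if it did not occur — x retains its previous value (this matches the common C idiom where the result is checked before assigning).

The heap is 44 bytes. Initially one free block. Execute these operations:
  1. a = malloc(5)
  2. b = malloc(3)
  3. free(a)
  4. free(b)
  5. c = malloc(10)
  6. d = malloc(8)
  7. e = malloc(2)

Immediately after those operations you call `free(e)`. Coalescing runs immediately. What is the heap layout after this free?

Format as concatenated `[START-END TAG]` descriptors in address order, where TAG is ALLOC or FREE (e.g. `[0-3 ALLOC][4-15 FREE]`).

Op 1: a = malloc(5) -> a = 0; heap: [0-4 ALLOC][5-43 FREE]
Op 2: b = malloc(3) -> b = 5; heap: [0-4 ALLOC][5-7 ALLOC][8-43 FREE]
Op 3: free(a) -> (freed a); heap: [0-4 FREE][5-7 ALLOC][8-43 FREE]
Op 4: free(b) -> (freed b); heap: [0-43 FREE]
Op 5: c = malloc(10) -> c = 0; heap: [0-9 ALLOC][10-43 FREE]
Op 6: d = malloc(8) -> d = 10; heap: [0-9 ALLOC][10-17 ALLOC][18-43 FREE]
Op 7: e = malloc(2) -> e = 18; heap: [0-9 ALLOC][10-17 ALLOC][18-19 ALLOC][20-43 FREE]
free(e): e = 18 -> block [18-19 ALLOC]; mark free, coalesce with adjacent free neighbors -> [0-9 ALLOC][10-17 ALLOC][18-43 FREE]

Answer: [0-9 ALLOC][10-17 ALLOC][18-43 FREE]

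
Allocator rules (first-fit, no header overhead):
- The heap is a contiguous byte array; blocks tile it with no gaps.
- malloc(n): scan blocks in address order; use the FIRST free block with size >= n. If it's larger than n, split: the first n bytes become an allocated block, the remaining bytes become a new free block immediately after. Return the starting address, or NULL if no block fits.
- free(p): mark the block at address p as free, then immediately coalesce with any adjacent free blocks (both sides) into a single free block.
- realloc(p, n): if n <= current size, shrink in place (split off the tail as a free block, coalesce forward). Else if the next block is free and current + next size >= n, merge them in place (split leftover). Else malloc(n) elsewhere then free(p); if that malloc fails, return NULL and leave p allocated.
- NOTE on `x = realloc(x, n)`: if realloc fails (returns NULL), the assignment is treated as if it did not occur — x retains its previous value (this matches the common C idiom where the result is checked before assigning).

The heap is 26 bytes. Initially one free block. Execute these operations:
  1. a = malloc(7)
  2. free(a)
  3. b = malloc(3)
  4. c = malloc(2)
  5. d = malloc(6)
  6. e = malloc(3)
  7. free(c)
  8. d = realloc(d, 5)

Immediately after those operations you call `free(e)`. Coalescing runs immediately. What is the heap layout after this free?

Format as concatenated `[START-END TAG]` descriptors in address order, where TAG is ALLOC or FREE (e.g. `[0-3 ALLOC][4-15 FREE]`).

Op 1: a = malloc(7) -> a = 0; heap: [0-6 ALLOC][7-25 FREE]
Op 2: free(a) -> (freed a); heap: [0-25 FREE]
Op 3: b = malloc(3) -> b = 0; heap: [0-2 ALLOC][3-25 FREE]
Op 4: c = malloc(2) -> c = 3; heap: [0-2 ALLOC][3-4 ALLOC][5-25 FREE]
Op 5: d = malloc(6) -> d = 5; heap: [0-2 ALLOC][3-4 ALLOC][5-10 ALLOC][11-25 FREE]
Op 6: e = malloc(3) -> e = 11; heap: [0-2 ALLOC][3-4 ALLOC][5-10 ALLOC][11-13 ALLOC][14-25 FREE]
Op 7: free(c) -> (freed c); heap: [0-2 ALLOC][3-4 FREE][5-10 ALLOC][11-13 ALLOC][14-25 FREE]
Op 8: d = realloc(d, 5) -> d = 5; heap: [0-2 ALLOC][3-4 FREE][5-9 ALLOC][10-10 FREE][11-13 ALLOC][14-25 FREE]
free(e): e = 11 -> block [11-13 ALLOC]; mark free, coalesce with adjacent free neighbors -> [0-2 ALLOC][3-4 FREE][5-9 ALLOC][10-25 FREE]

Answer: [0-2 ALLOC][3-4 FREE][5-9 ALLOC][10-25 FREE]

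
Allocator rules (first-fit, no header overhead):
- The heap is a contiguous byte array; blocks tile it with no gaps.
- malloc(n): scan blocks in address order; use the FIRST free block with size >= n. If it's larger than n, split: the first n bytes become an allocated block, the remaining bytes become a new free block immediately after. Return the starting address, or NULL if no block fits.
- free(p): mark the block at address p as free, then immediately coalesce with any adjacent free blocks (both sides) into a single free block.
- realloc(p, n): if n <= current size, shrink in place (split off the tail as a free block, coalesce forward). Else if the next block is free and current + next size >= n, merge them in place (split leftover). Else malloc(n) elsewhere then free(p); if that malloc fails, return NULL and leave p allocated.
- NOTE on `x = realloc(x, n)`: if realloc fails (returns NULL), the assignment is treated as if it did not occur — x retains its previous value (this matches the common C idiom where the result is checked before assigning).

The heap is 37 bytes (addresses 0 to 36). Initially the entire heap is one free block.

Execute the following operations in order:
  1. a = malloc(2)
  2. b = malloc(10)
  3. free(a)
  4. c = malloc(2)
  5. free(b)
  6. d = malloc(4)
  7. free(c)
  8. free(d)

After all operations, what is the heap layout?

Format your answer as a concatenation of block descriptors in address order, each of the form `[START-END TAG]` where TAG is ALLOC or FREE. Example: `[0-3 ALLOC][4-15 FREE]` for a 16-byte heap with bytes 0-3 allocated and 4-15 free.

Answer: [0-36 FREE]

Derivation:
Op 1: a = malloc(2) -> a = 0; heap: [0-1 ALLOC][2-36 FREE]
Op 2: b = malloc(10) -> b = 2; heap: [0-1 ALLOC][2-11 ALLOC][12-36 FREE]
Op 3: free(a) -> (freed a); heap: [0-1 FREE][2-11 ALLOC][12-36 FREE]
Op 4: c = malloc(2) -> c = 0; heap: [0-1 ALLOC][2-11 ALLOC][12-36 FREE]
Op 5: free(b) -> (freed b); heap: [0-1 ALLOC][2-36 FREE]
Op 6: d = malloc(4) -> d = 2; heap: [0-1 ALLOC][2-5 ALLOC][6-36 FREE]
Op 7: free(c) -> (freed c); heap: [0-1 FREE][2-5 ALLOC][6-36 FREE]
Op 8: free(d) -> (freed d); heap: [0-36 FREE]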